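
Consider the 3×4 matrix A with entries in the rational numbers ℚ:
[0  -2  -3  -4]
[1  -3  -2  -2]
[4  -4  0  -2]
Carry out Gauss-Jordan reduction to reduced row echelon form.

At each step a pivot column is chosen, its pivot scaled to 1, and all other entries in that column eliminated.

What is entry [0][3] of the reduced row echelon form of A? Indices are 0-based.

[1] R0 <-> R1
[1] R0 /= 1  ⇒  (1, -3, -2, -2)
     R2 -= 4·R0  ⇒  (0, 8, 8, 6)
[2] R1 /= -2  ⇒  (0, 1, 3/2, 2)
     R0 -= -3·R1  ⇒  (1, 0, 5/2, 4)
     R2 -= 8·R1  ⇒  (0, 0, -4, -10)
[3] R2 /= -4  ⇒  (0, 0, 1, 5/2)
     R0 -= 5/2·R2  ⇒  (1, 0, 0, -9/4)
     R1 -= 3/2·R2  ⇒  (0, 1, 0, -7/4)

M[0][3] = -9/4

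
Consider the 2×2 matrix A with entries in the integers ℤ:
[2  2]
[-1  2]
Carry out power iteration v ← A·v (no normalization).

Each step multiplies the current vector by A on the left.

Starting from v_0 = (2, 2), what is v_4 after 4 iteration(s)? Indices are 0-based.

v_0 = (2, 2).
v_1 = A·v_0 = (8, 2).
v_2 = A·v_1 = (20, -4).
v_3 = A·v_2 = (32, -28).
v_4 = A·v_3 = (8, -88).

v_4 = (8, -88)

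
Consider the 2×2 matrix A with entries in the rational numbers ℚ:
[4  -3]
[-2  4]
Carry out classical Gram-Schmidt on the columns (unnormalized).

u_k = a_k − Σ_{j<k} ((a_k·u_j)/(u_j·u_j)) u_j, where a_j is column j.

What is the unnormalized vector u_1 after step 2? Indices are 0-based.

u_1 = (1, 2)

Step 1: u_0 = a_0 = (4, -2).
Step 2: u_1 = a_1 − (-1)·u_0 = (1, 2).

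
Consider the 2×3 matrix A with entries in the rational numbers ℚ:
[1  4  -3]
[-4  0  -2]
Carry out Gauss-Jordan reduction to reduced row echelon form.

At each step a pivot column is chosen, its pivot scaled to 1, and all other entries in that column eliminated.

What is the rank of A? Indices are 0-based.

[1] R0 /= 1  ⇒  (1, 4, -3)
     R1 -= -4·R0  ⇒  (0, 16, -14)
[2] R1 /= 16  ⇒  (0, 1, -7/8)
     R0 -= 4·R1  ⇒  (1, 0, 1/2)

rank = 2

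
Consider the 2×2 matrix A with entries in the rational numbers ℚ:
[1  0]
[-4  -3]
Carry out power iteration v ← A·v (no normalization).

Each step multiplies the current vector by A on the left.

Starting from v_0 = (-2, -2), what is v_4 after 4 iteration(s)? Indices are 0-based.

v_0 = (-2, -2).
v_1 = A·v_0 = (-2, 14).
v_2 = A·v_1 = (-2, -34).
v_3 = A·v_2 = (-2, 110).
v_4 = A·v_3 = (-2, -322).

v_4 = (-2, -322)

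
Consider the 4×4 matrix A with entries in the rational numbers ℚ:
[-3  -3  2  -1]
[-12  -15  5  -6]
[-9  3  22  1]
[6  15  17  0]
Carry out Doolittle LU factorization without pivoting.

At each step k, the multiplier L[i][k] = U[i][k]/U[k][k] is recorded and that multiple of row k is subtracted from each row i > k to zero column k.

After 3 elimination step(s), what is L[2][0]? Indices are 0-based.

[col 0] pivot -3
  R1 -= 4*R0 → (0, -3, -3, -2)  (L[1][0] := 4)
  R2 -= 3*R0 → (0, 12, 16, 4)  (L[2][0] := 3)
  R3 -= -2*R0 → (0, 9, 21, -2)  (L[3][0] := -2)
[col 1] pivot -3
  R2 -= -4*R1 → (0, 0, 4, -4)  (L[2][1] := -4)
  R3 -= -3*R1 → (0, 0, 12, -8)  (L[3][1] := -3)
[col 2] pivot 4
  R3 -= 3*R2 → (0, 0, 0, 4)  (L[3][2] := 3)

L[2][0] = 3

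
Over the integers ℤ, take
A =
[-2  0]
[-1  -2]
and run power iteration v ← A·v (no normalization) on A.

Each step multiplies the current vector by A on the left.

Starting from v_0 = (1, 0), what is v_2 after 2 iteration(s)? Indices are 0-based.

v_0 = (1, 0).
v_1 = A·v_0 = (-2, -1).
v_2 = A·v_1 = (4, 4).

v_2 = (4, 4)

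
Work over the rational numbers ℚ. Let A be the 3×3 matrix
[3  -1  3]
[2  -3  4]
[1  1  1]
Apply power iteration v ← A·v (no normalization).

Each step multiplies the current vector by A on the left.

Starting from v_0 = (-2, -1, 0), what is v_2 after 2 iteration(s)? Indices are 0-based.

v_2 = (-23, -19, -9)

v_0 = (-2, -1, 0).
v_1 = A·v_0 = (-5, -1, -3).
v_2 = A·v_1 = (-23, -19, -9).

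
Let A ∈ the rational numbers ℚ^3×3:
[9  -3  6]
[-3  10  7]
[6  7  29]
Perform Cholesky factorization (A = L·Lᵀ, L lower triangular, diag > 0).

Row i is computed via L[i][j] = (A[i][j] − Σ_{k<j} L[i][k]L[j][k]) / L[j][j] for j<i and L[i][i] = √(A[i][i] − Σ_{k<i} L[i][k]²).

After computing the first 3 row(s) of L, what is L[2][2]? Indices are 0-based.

L[2][2] = 4

Step 1: L[0][0] = √(9) = 3.
  L[1][0] = (-3) / L[0][0] = -1.
Step 2: L[1][1] = √(9) = 3.
  L[2][0] = (6) / L[0][0] = 2.
  L[2][1] = (9) / L[1][1] = 3.
Step 3: L[2][2] = √(16) = 4.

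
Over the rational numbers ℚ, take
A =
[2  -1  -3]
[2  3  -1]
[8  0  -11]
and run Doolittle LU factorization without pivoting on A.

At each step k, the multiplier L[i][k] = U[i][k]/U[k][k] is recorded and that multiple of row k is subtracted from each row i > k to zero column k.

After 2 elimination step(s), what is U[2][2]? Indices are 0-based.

Step 1: pivot at (0,0) is 2.
  row1 ← row1 − (1)·row0  ⇒  L[1][0]=1, U row1=(0, 4, 2)
  row2 ← row2 − (4)·row0  ⇒  L[2][0]=4, U row2=(0, 4, 1)
Step 2: pivot at (1,1) is 4.
  row2 ← row2 − (1)·row1  ⇒  L[2][1]=1, U row2=(0, 0, -1)

U[2][2] = -1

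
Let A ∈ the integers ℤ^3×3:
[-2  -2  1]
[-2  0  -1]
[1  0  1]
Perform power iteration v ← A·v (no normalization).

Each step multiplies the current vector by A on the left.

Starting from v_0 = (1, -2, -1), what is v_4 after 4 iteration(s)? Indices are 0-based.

v_0 = (1, -2, -1).
v_1 = A·v_0 = (1, -1, 0).
v_2 = A·v_1 = (0, -2, 1).
v_3 = A·v_2 = (5, -1, 1).
v_4 = A·v_3 = (-7, -11, 6).

v_4 = (-7, -11, 6)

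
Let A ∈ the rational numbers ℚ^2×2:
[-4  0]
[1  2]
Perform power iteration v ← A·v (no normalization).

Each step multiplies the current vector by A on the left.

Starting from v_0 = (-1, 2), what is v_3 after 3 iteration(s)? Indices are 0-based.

v_3 = (64, 4)

v_0 = (-1, 2).
v_1 = A·v_0 = (4, 3).
v_2 = A·v_1 = (-16, 10).
v_3 = A·v_2 = (64, 4).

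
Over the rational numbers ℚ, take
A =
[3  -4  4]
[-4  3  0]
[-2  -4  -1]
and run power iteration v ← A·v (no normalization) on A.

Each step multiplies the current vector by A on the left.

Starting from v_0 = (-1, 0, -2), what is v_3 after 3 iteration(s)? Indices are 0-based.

v_0 = (-1, 0, -2).
v_1 = A·v_0 = (-11, 4, 4).
v_2 = A·v_1 = (-33, 56, 2).
v_3 = A·v_2 = (-315, 300, -160).

v_3 = (-315, 300, -160)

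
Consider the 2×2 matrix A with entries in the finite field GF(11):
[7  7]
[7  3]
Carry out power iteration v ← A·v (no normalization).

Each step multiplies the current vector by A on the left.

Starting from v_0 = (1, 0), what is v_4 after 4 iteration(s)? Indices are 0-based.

v_4 = (6, 8)

v_0 = (1, 0).
v_1 = A·v_0 = (7, 7).
v_2 = A·v_1 = (10, 4).
v_3 = A·v_2 = (10, 5).
v_4 = A·v_3 = (6, 8).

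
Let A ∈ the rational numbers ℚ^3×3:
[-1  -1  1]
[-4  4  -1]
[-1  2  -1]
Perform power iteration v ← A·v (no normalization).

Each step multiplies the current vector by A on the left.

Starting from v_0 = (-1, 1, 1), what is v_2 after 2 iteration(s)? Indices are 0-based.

v_0 = (-1, 1, 1).
v_1 = A·v_0 = (1, 7, 2).
v_2 = A·v_1 = (-6, 22, 11).

v_2 = (-6, 22, 11)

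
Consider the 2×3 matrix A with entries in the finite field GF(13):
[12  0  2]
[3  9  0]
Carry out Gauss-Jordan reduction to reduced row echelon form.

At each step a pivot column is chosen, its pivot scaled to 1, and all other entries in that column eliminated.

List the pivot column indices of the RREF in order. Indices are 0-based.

pivot(0,0)=12: scale R0 → (1, 0, 11)
  clear (1,0): R1 −= (3)R0 → (0, 9, 6)
pivot(1,1)=9: scale R1 → (0, 1, 5)

pivot columns: 0, 1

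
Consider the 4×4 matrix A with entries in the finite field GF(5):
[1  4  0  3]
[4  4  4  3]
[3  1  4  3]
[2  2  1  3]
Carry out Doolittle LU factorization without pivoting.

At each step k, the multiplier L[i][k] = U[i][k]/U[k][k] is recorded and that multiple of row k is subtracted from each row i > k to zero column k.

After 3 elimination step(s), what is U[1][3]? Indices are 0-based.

[col 0] pivot 1
  R1 -= 4*R0 → (0, 3, 4, 1)  (L[1][0] := 4)
  R2 -= 3*R0 → (0, 4, 4, 4)  (L[2][0] := 3)
  R3 -= 2*R0 → (0, 4, 1, 2)  (L[3][0] := 2)
[col 1] pivot 3
  R2 -= 3*R1 → (0, 0, 2, 1)  (L[2][1] := 3)
  R3 -= 3*R1 → (0, 0, 4, 4)  (L[3][1] := 3)
[col 2] pivot 2
  R3 -= 2*R2 → (0, 0, 0, 2)  (L[3][2] := 2)

U[1][3] = 1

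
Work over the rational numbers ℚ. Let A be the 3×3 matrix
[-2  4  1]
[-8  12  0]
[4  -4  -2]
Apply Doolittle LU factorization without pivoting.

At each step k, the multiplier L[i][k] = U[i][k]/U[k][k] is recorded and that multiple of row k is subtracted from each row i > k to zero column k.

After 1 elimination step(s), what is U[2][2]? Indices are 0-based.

U[2][2] = 0

Step 1: pivot at (0,0) is -2.
  row1 ← row1 − (4)·row0  ⇒  L[1][0]=4, U row1=(0, -4, -4)
  row2 ← row2 − (-2)·row0  ⇒  L[2][0]=-2, U row2=(0, 4, 0)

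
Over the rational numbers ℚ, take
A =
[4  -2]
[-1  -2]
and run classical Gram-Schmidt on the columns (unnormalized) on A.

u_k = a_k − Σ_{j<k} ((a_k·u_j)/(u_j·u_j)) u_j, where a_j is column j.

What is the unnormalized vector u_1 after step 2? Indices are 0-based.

Step 1: u_0 = a_0 = (4, -1).
Step 2: u_1 = a_1 − (-6/17)·u_0 = (-10/17, -40/17).

u_1 = (-10/17, -40/17)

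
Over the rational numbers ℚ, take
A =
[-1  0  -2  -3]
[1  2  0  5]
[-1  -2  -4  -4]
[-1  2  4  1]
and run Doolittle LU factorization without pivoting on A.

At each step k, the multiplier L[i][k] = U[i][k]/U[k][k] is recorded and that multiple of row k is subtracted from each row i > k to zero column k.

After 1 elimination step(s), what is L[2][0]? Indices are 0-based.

L[2][0] = 1

Step 1: pivot at (0,0) is -1.
  row1 ← row1 − (-1)·row0  ⇒  L[1][0]=-1, U row1=(0, 2, -2, 2)
  row2 ← row2 − (1)·row0  ⇒  L[2][0]=1, U row2=(0, -2, -2, -1)
  row3 ← row3 − (1)·row0  ⇒  L[3][0]=1, U row3=(0, 2, 6, 4)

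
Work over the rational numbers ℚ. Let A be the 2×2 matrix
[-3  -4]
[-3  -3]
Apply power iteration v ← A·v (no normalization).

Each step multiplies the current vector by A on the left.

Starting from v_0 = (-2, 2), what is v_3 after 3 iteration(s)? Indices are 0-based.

v_3 = (-42, -36)

v_0 = (-2, 2).
v_1 = A·v_0 = (-2, 0).
v_2 = A·v_1 = (6, 6).
v_3 = A·v_2 = (-42, -36).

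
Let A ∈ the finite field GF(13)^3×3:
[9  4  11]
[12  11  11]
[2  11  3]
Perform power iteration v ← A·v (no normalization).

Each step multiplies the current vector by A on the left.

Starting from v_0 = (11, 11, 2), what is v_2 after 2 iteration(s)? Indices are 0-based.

v_2 = (12, 1, 6)

v_0 = (11, 11, 2).
v_1 = A·v_0 = (9, 2, 6).
v_2 = A·v_1 = (12, 1, 6).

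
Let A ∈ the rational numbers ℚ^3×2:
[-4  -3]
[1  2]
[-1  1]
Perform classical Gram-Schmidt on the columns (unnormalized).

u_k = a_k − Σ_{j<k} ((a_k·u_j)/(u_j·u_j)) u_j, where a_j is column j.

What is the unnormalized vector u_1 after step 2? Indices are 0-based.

u_1 = (-1/9, 23/18, 31/18)

Step 1: u_0 = a_0 = (-4, 1, -1).
Step 2: u_1 = a_1 − (13/18)·u_0 = (-1/9, 23/18, 31/18).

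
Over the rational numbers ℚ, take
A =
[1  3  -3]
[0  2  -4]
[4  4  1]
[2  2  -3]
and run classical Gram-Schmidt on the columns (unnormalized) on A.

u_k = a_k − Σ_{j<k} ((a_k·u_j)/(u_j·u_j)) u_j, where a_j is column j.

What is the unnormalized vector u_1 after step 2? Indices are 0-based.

u_1 = (40/21, 2, -8/21, -4/21)

Step 1: u_0 = a_0 = (1, 0, 4, 2).
Step 2: u_1 = a_1 − (23/21)·u_0 = (40/21, 2, -8/21, -4/21).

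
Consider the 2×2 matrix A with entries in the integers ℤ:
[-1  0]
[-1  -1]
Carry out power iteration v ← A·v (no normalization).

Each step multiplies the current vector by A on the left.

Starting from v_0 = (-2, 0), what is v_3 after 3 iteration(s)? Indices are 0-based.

v_0 = (-2, 0).
v_1 = A·v_0 = (2, 2).
v_2 = A·v_1 = (-2, -4).
v_3 = A·v_2 = (2, 6).

v_3 = (2, 6)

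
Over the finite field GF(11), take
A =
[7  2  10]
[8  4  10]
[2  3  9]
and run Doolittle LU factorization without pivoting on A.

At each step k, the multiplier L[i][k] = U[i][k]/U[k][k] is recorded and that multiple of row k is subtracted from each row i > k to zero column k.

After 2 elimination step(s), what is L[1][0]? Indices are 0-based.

L[1][0] = 9

[col 0] pivot 7
  R1 -= 9*R0 → (0, 8, 8)  (L[1][0] := 9)
  R2 -= 5*R0 → (0, 4, 3)  (L[2][0] := 5)
[col 1] pivot 8
  R2 -= 6*R1 → (0, 0, 10)  (L[2][1] := 6)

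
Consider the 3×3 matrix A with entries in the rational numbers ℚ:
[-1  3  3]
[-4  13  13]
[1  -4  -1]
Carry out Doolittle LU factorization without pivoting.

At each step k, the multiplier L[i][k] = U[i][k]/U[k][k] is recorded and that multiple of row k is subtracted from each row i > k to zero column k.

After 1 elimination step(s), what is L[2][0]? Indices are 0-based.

L[2][0] = -1

Step 1: pivot at (0,0) is -1.
  row1 ← row1 − (4)·row0  ⇒  L[1][0]=4, U row1=(0, 1, 1)
  row2 ← row2 − (-1)·row0  ⇒  L[2][0]=-1, U row2=(0, -1, 2)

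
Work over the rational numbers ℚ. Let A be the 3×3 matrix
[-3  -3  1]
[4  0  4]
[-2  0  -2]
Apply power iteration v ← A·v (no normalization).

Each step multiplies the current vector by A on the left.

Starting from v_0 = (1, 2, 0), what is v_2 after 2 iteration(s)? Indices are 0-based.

v_2 = (13, -44, 22)

v_0 = (1, 2, 0).
v_1 = A·v_0 = (-9, 4, -2).
v_2 = A·v_1 = (13, -44, 22).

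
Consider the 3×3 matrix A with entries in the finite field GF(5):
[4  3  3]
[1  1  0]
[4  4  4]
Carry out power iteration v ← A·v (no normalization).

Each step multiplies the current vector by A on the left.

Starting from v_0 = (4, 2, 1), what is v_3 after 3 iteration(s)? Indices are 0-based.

v_3 = (4, 3, 1)

v_0 = (4, 2, 1).
v_1 = A·v_0 = (0, 1, 3).
v_2 = A·v_1 = (2, 1, 1).
v_3 = A·v_2 = (4, 3, 1).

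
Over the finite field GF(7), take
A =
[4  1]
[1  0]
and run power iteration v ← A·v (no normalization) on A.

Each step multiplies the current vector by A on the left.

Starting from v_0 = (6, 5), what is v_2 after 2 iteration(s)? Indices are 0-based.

v_2 = (3, 1)

v_0 = (6, 5).
v_1 = A·v_0 = (1, 6).
v_2 = A·v_1 = (3, 1).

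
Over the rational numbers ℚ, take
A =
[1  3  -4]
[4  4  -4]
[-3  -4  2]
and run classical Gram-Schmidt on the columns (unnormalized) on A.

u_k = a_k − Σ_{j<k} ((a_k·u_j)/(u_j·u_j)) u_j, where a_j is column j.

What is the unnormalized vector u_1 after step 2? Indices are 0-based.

u_1 = (47/26, -10/13, -11/26)

Step 1: u_0 = a_0 = (1, 4, -3).
Step 2: u_1 = a_1 − (31/26)·u_0 = (47/26, -10/13, -11/26).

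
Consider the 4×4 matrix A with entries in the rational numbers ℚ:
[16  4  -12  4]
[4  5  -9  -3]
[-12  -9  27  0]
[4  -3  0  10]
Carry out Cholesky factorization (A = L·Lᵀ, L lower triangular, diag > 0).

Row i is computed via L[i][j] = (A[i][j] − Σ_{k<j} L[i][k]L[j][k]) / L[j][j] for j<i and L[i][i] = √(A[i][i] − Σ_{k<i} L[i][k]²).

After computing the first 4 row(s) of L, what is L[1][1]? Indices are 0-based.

Step 1: L[0][0] = √(16) = 4.
  L[1][0] = (4) / L[0][0] = 1.
Step 2: L[1][1] = √(4) = 2.
  L[2][0] = (-12) / L[0][0] = -3.
  L[2][1] = (-6) / L[1][1] = -3.
Step 3: L[2][2] = √(9) = 3.
  L[3][0] = (4) / L[0][0] = 1.
  L[3][1] = (-4) / L[1][1] = -2.
  L[3][2] = (-3) / L[2][2] = -1.
Step 4: L[3][3] = √(4) = 2.

L[1][1] = 2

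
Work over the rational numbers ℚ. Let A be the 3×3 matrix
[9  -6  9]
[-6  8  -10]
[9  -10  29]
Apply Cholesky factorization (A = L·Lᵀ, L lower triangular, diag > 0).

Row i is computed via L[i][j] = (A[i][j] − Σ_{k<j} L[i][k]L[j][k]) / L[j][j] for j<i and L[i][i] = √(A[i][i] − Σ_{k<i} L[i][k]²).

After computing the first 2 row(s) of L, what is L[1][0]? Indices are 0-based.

L[1][0] = -2

Step 1: L[0][0] = √(9) = 3.
  L[1][0] = (-6) / L[0][0] = -2.
Step 2: L[1][1] = √(4) = 2.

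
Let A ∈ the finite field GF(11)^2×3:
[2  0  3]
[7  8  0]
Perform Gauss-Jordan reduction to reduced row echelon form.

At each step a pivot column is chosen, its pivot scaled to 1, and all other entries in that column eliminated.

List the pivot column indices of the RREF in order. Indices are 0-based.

step 1: normalize row 0 (÷2) = (1, 0, 7)
  row 1: subtract 7×row0 = (0, 8, 6)
step 2: normalize row 1 (÷8) = (0, 1, 9)

pivot columns: 0, 1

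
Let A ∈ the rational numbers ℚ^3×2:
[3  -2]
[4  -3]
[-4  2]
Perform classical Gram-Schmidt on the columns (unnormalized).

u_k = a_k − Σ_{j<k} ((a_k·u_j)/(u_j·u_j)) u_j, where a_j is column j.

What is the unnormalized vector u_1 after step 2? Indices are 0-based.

u_1 = (-4/41, -19/41, -22/41)

Step 1: u_0 = a_0 = (3, 4, -4).
Step 2: u_1 = a_1 − (-26/41)·u_0 = (-4/41, -19/41, -22/41).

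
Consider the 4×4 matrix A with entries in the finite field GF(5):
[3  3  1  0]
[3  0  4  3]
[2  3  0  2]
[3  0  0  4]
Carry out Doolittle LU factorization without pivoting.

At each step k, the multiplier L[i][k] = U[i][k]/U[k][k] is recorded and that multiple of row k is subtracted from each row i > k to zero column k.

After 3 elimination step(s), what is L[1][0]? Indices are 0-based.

k=0: U[0][0]=3
  eliminate (1,0): mult=1, new row 1: (0, 2, 3, 3); set L[1][0]=1
  eliminate (2,0): mult=4, new row 2: (0, 1, 1, 2); set L[2][0]=4
  eliminate (3,0): mult=1, new row 3: (0, 2, 4, 4); set L[3][0]=1
k=1: U[1][1]=2
  eliminate (2,1): mult=3, new row 2: (0, 0, 2, 3); set L[2][1]=3
  eliminate (3,1): mult=1, new row 3: (0, 0, 1, 1); set L[3][1]=1
k=2: U[2][2]=2
  eliminate (3,2): mult=3, new row 3: (0, 0, 0, 2); set L[3][2]=3

L[1][0] = 1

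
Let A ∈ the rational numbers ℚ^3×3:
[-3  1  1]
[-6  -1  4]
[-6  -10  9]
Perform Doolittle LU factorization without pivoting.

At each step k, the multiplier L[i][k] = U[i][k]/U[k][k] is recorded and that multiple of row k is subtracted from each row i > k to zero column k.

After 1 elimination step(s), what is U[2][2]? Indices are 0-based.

U[2][2] = 7

k=0: U[0][0]=-3
  eliminate (1,0): mult=2, new row 1: (0, -3, 2); set L[1][0]=2
  eliminate (2,0): mult=2, new row 2: (0, -12, 7); set L[2][0]=2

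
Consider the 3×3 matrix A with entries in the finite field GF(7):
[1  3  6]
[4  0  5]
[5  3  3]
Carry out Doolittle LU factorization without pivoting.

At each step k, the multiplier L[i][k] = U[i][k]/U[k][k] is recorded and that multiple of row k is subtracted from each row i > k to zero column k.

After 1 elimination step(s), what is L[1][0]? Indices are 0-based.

Step 1: pivot at (0,0) is 1.
  row1 ← row1 − (4)·row0  ⇒  L[1][0]=4, U row1=(0, 2, 2)
  row2 ← row2 − (5)·row0  ⇒  L[2][0]=5, U row2=(0, 2, 1)

L[1][0] = 4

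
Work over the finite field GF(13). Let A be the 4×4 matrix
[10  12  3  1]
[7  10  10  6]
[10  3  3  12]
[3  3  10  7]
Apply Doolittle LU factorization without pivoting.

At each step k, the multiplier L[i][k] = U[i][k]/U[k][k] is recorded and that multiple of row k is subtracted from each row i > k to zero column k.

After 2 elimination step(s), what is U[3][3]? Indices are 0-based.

Step 1: pivot at (0,0) is 10.
  row1 ← row1 − (2)·row0  ⇒  L[1][0]=2, U row1=(0, 12, 4, 4)
  row2 ← row2 − (1)·row0  ⇒  L[2][0]=1, U row2=(0, 4, 0, 11)
  row3 ← row3 − (12)·row0  ⇒  L[3][0]=12, U row3=(0, 2, 0, 8)
Step 2: pivot at (1,1) is 12.
  row2 ← row2 − (9)·row1  ⇒  L[2][1]=9, U row2=(0, 0, 3, 1)
  row3 ← row3 − (11)·row1  ⇒  L[3][1]=11, U row3=(0, 0, 8, 3)

U[3][3] = 3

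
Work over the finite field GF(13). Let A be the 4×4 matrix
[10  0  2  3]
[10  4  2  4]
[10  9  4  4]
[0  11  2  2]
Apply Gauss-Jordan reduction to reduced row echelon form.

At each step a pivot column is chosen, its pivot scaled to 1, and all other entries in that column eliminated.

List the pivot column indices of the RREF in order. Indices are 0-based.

pivot(0,0)=10: scale R0 → (1, 0, 8, 12)
  clear (1,0): R1 −= (10)R0 → (0, 4, 0, 1)
  clear (2,0): R2 −= (10)R0 → (0, 9, 2, 1)
pivot(1,1)=4: scale R1 → (0, 1, 0, 10)
  clear (2,1): R2 −= (9)R1 → (0, 0, 2, 2)
  clear (3,1): R3 −= (11)R1 → (0, 0, 2, 9)
pivot(2,2)=2: scale R2 → (0, 0, 1, 1)
  clear (0,2): R0 −= (8)R2 → (1, 0, 0, 4)
  clear (3,2): R3 −= (2)R2 → (0, 0, 0, 7)
pivot(3,3)=7: scale R3 → (0, 0, 0, 1)
  clear (0,3): R0 −= (4)R3 → (1, 0, 0, 0)
  clear (1,3): R1 −= (10)R3 → (0, 1, 0, 0)
  clear (2,3): R2 −= (1)R3 → (0, 0, 1, 0)

pivot columns: 0, 1, 2, 3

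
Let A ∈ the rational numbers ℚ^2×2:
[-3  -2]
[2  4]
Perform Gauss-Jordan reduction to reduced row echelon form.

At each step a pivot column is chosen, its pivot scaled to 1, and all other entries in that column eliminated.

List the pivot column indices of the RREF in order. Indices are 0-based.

pivot columns: 0, 1

[1] R0 /= -3  ⇒  (1, 2/3)
     R1 -= 2·R0  ⇒  (0, 8/3)
[2] R1 /= 8/3  ⇒  (0, 1)
     R0 -= 2/3·R1  ⇒  (1, 0)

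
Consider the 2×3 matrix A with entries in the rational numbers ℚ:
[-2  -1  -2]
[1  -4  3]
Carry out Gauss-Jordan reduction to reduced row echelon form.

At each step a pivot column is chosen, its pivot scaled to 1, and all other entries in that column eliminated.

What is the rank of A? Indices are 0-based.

[1] R0 /= -2  ⇒  (1, 1/2, 1)
     R1 -= 1·R0  ⇒  (0, -9/2, 2)
[2] R1 /= -9/2  ⇒  (0, 1, -4/9)
     R0 -= 1/2·R1  ⇒  (1, 0, 11/9)

rank = 2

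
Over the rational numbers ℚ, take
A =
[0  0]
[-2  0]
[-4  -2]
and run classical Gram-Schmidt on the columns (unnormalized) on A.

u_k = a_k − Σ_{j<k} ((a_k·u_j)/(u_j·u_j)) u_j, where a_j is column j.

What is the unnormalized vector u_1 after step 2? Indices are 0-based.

u_1 = (0, 4/5, -2/5)

Step 1: u_0 = a_0 = (0, -2, -4).
Step 2: u_1 = a_1 − (2/5)·u_0 = (0, 4/5, -2/5).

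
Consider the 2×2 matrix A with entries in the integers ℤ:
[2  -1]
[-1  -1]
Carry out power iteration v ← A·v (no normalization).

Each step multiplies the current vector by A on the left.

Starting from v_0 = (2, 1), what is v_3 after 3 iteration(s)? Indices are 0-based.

v_0 = (2, 1).
v_1 = A·v_0 = (3, -3).
v_2 = A·v_1 = (9, 0).
v_3 = A·v_2 = (18, -9).

v_3 = (18, -9)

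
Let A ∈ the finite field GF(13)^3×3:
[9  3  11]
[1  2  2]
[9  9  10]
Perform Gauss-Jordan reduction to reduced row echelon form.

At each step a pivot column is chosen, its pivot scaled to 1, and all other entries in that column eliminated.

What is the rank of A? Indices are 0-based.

pivot(0,0)=9: scale R0 → (1, 9, 7)
  clear (1,0): R1 −= (1)R0 → (0, 6, 8)
  clear (2,0): R2 −= (9)R0 → (0, 6, 12)
pivot(1,1)=6: scale R1 → (0, 1, 10)
  clear (0,1): R0 −= (9)R1 → (1, 0, 8)
  clear (2,1): R2 −= (6)R1 → (0, 0, 4)
pivot(2,2)=4: scale R2 → (0, 0, 1)
  clear (0,2): R0 −= (8)R2 → (1, 0, 0)
  clear (1,2): R1 −= (10)R2 → (0, 1, 0)

rank = 3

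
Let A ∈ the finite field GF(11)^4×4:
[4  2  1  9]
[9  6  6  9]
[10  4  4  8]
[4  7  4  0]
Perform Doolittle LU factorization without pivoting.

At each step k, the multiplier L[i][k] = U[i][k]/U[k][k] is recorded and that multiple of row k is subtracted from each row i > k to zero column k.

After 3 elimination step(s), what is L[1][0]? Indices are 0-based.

L[1][0] = 5

[col 0] pivot 4
  R1 -= 5*R0 → (0, 7, 1, 8)  (L[1][0] := 5)
  R2 -= 8*R0 → (0, 10, 7, 2)  (L[2][0] := 8)
  R3 -= 1*R0 → (0, 5, 3, 2)  (L[3][0] := 1)
[col 1] pivot 7
  R2 -= 3*R1 → (0, 0, 4, 0)  (L[2][1] := 3)
  R3 -= 7*R1 → (0, 0, 7, 1)  (L[3][1] := 7)
[col 2] pivot 4
  R3 -= 10*R2 → (0, 0, 0, 1)  (L[3][2] := 10)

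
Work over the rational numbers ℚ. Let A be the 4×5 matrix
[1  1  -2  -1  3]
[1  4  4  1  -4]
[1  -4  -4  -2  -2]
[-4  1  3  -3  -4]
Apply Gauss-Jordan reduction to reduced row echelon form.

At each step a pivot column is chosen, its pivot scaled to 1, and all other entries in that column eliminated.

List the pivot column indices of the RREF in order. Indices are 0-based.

pivot(0,0)=1: scale R0 → (1, 1, -2, -1, 3)
  clear (1,0): R1 −= (1)R0 → (0, 3, 6, 2, -7)
  clear (2,0): R2 −= (1)R0 → (0, -5, -2, -1, -5)
  clear (3,0): R3 −= (-4)R0 → (0, 5, -5, -7, 8)
pivot(1,1)=3: scale R1 → (0, 1, 2, 2/3, -7/3)
  clear (0,1): R0 −= (1)R1 → (1, 0, -4, -5/3, 16/3)
  clear (2,1): R2 −= (-5)R1 → (0, 0, 8, 7/3, -50/3)
  clear (3,1): R3 −= (5)R1 → (0, 0, -15, -31/3, 59/3)
pivot(2,2)=8: scale R2 → (0, 0, 1, 7/24, -25/12)
  clear (0,2): R0 −= (-4)R2 → (1, 0, 0, -1/2, -3)
  clear (1,2): R1 −= (2)R2 → (0, 1, 0, 1/12, 11/6)
  clear (3,2): R3 −= (-15)R2 → (0, 0, 0, -143/24, -139/12)
pivot(3,3)=-143/24: scale R3 → (0, 0, 0, 1, 278/143)
  clear (0,3): R0 −= (-1/2)R3 → (1, 0, 0, 0, -290/143)
  clear (1,3): R1 −= (1/12)R3 → (0, 1, 0, 0, 239/143)
  clear (2,3): R2 −= (7/24)R3 → (0, 0, 1, 0, -379/143)

pivot columns: 0, 1, 2, 3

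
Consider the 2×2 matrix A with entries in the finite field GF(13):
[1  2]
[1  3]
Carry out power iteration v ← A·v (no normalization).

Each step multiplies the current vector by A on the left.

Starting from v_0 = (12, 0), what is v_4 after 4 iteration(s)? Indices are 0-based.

v_0 = (12, 0).
v_1 = A·v_0 = (12, 12).
v_2 = A·v_1 = (10, 9).
v_3 = A·v_2 = (2, 11).
v_4 = A·v_3 = (11, 9).

v_4 = (11, 9)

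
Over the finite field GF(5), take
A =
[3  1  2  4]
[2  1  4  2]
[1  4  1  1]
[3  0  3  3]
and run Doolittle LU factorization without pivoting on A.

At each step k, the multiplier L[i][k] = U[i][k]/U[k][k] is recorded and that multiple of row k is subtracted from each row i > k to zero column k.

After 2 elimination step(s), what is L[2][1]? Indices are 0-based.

Step 1: pivot at (0,0) is 3.
  row1 ← row1 − (4)·row0  ⇒  L[1][0]=4, U row1=(0, 2, 1, 1)
  row2 ← row2 − (2)·row0  ⇒  L[2][0]=2, U row2=(0, 2, 2, 3)
  row3 ← row3 − (1)·row0  ⇒  L[3][0]=1, U row3=(0, 4, 1, 4)
Step 2: pivot at (1,1) is 2.
  row2 ← row2 − (1)·row1  ⇒  L[2][1]=1, U row2=(0, 0, 1, 2)
  row3 ← row3 − (2)·row1  ⇒  L[3][1]=2, U row3=(0, 0, 4, 2)

L[2][1] = 1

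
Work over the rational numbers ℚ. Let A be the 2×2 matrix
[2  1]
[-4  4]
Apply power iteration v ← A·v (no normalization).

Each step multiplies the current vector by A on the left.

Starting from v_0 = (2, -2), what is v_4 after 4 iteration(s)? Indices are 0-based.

v_0 = (2, -2).
v_1 = A·v_0 = (2, -16).
v_2 = A·v_1 = (-12, -72).
v_3 = A·v_2 = (-96, -240).
v_4 = A·v_3 = (-432, -576).

v_4 = (-432, -576)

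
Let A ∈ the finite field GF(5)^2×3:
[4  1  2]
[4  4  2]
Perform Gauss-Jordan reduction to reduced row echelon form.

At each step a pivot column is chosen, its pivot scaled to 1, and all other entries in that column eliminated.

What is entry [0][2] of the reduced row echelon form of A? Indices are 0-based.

[1] R0 /= 4  ⇒  (1, 4, 3)
     R1 -= 4·R0  ⇒  (0, 3, 0)
[2] R1 /= 3  ⇒  (0, 1, 0)
     R0 -= 4·R1  ⇒  (1, 0, 3)

M[0][2] = 3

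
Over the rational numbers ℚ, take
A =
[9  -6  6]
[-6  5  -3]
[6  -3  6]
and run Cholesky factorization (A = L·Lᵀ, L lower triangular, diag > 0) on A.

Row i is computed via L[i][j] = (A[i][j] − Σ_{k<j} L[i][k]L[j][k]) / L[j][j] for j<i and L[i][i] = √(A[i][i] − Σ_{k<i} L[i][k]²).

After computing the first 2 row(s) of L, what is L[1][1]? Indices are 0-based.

Step 1: L[0][0] = √(9) = 3.
  L[1][0] = (-6) / L[0][0] = -2.
Step 2: L[1][1] = √(1) = 1.

L[1][1] = 1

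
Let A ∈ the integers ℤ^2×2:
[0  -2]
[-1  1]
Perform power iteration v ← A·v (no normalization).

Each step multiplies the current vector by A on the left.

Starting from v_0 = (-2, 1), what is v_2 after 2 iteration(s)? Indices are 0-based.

v_2 = (-6, 5)

v_0 = (-2, 1).
v_1 = A·v_0 = (-2, 3).
v_2 = A·v_1 = (-6, 5).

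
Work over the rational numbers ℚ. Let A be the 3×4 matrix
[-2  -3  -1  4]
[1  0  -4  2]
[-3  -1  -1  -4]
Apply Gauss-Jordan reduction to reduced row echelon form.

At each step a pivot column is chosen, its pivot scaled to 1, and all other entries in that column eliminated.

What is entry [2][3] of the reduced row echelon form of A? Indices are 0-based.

M[2][3] = 1/15

[1] R0 /= -2  ⇒  (1, 3/2, 1/2, -2)
     R1 -= 1·R0  ⇒  (0, -3/2, -9/2, 4)
     R2 -= -3·R0  ⇒  (0, 7/2, 1/2, -10)
[2] R1 /= -3/2  ⇒  (0, 1, 3, -8/3)
     R0 -= 3/2·R1  ⇒  (1, 0, -4, 2)
     R2 -= 7/2·R1  ⇒  (0, 0, -10, -2/3)
[3] R2 /= -10  ⇒  (0, 0, 1, 1/15)
     R0 -= -4·R2  ⇒  (1, 0, 0, 34/15)
     R1 -= 3·R2  ⇒  (0, 1, 0, -43/15)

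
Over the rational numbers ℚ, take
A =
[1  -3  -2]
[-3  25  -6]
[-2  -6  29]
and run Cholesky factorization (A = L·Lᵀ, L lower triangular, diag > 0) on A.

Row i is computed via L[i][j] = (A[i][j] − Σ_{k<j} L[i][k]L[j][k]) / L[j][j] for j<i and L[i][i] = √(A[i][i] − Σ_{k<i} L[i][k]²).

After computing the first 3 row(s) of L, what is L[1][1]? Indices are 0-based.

L[1][1] = 4

Step 1: L[0][0] = √(1) = 1.
  L[1][0] = (-3) / L[0][0] = -3.
Step 2: L[1][1] = √(16) = 4.
  L[2][0] = (-2) / L[0][0] = -2.
  L[2][1] = (-12) / L[1][1] = -3.
Step 3: L[2][2] = √(16) = 4.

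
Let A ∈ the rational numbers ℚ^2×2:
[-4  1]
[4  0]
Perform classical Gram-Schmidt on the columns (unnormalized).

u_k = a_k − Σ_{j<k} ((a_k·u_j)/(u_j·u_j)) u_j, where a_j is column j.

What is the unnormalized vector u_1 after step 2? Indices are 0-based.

u_1 = (1/2, 1/2)

Step 1: u_0 = a_0 = (-4, 4).
Step 2: u_1 = a_1 − (-1/8)·u_0 = (1/2, 1/2).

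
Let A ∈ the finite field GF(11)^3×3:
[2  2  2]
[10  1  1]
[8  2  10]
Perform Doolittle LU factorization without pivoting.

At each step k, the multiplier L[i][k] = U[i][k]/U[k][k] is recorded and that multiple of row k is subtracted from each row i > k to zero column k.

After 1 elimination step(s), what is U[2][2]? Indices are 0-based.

Step 1: pivot at (0,0) is 2.
  row1 ← row1 − (5)·row0  ⇒  L[1][0]=5, U row1=(0, 2, 2)
  row2 ← row2 − (4)·row0  ⇒  L[2][0]=4, U row2=(0, 5, 2)

U[2][2] = 2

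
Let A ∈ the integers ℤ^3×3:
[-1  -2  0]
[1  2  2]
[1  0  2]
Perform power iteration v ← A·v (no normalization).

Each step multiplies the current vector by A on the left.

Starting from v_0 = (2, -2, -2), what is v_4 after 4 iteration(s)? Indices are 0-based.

v_0 = (2, -2, -2).
v_1 = A·v_0 = (2, -6, -2).
v_2 = A·v_1 = (10, -14, -2).
v_3 = A·v_2 = (18, -22, 6).
v_4 = A·v_3 = (26, -14, 30).

v_4 = (26, -14, 30)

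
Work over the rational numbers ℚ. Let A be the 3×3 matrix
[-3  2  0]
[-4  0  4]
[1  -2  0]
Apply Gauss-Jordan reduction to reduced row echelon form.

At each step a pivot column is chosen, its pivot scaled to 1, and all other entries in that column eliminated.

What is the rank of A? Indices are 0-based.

rank = 3

[1] R0 /= -3  ⇒  (1, -2/3, 0)
     R1 -= -4·R0  ⇒  (0, -8/3, 4)
     R2 -= 1·R0  ⇒  (0, -4/3, 0)
[2] R1 /= -8/3  ⇒  (0, 1, -3/2)
     R0 -= -2/3·R1  ⇒  (1, 0, -1)
     R2 -= -4/3·R1  ⇒  (0, 0, -2)
[3] R2 /= -2  ⇒  (0, 0, 1)
     R0 -= -1·R2  ⇒  (1, 0, 0)
     R1 -= -3/2·R2  ⇒  (0, 1, 0)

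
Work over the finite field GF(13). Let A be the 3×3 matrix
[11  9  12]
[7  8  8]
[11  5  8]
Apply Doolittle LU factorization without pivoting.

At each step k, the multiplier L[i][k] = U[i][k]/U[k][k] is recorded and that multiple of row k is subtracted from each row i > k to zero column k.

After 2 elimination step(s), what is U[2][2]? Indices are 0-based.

U[2][2] = 6

Step 1: pivot at (0,0) is 11.
  row1 ← row1 − (3)·row0  ⇒  L[1][0]=3, U row1=(0, 7, 11)
  row2 ← row2 − (1)·row0  ⇒  L[2][0]=1, U row2=(0, 9, 9)
Step 2: pivot at (1,1) is 7.
  row2 ← row2 − (5)·row1  ⇒  L[2][1]=5, U row2=(0, 0, 6)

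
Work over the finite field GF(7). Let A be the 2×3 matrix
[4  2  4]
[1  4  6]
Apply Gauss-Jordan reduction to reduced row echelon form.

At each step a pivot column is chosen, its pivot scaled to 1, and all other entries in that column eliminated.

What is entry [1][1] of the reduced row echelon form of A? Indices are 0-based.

M[1][1] = 0

step 1: normalize row 0 (÷4) = (1, 4, 1)
  row 1: subtract 1×row0 = (0, 0, 5)
skip col 1 (zero from row 1)
step 2: normalize row 1 (÷5) = (0, 0, 1)
  row 0: subtract 1×row1 = (1, 4, 0)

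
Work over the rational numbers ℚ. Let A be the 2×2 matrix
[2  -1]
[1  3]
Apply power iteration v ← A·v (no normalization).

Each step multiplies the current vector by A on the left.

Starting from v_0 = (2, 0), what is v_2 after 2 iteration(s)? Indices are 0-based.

v_0 = (2, 0).
v_1 = A·v_0 = (4, 2).
v_2 = A·v_1 = (6, 10).

v_2 = (6, 10)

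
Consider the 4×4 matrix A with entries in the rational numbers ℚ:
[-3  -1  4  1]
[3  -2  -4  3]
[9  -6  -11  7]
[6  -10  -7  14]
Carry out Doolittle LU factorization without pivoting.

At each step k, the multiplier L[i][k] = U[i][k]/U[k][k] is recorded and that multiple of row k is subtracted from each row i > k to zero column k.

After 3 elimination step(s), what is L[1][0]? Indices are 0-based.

[col 0] pivot -3
  R1 -= -1*R0 → (0, -3, 0, 4)  (L[1][0] := -1)
  R2 -= -3*R0 → (0, -9, 1, 10)  (L[2][0] := -3)
  R3 -= -2*R0 → (0, -12, 1, 16)  (L[3][0] := -2)
[col 1] pivot -3
  R2 -= 3*R1 → (0, 0, 1, -2)  (L[2][1] := 3)
  R3 -= 4*R1 → (0, 0, 1, 0)  (L[3][1] := 4)
[col 2] pivot 1
  R3 -= 1*R2 → (0, 0, 0, 2)  (L[3][2] := 1)

L[1][0] = -1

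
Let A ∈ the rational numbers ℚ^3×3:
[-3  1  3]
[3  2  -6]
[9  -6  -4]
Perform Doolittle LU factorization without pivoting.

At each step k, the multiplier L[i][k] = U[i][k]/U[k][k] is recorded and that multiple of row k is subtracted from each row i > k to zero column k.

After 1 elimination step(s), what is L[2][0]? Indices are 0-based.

L[2][0] = -3

[col 0] pivot -3
  R1 -= -1*R0 → (0, 3, -3)  (L[1][0] := -1)
  R2 -= -3*R0 → (0, -3, 5)  (L[2][0] := -3)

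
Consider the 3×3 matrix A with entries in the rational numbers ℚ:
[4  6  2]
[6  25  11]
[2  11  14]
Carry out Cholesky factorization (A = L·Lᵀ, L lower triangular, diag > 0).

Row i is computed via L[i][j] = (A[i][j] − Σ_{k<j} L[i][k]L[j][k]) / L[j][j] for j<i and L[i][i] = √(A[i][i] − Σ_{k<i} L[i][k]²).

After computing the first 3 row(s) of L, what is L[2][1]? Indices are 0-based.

Step 1: L[0][0] = √(4) = 2.
  L[1][0] = (6) / L[0][0] = 3.
Step 2: L[1][1] = √(16) = 4.
  L[2][0] = (2) / L[0][0] = 1.
  L[2][1] = (8) / L[1][1] = 2.
Step 3: L[2][2] = √(9) = 3.

L[2][1] = 2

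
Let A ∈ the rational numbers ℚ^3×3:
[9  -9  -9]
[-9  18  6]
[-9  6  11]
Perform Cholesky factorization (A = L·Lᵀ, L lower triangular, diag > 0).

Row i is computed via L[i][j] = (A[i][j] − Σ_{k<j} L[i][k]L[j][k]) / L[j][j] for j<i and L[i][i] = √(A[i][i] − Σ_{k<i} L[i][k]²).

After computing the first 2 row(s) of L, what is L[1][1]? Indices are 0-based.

L[1][1] = 3

Step 1: L[0][0] = √(9) = 3.
  L[1][0] = (-9) / L[0][0] = -3.
Step 2: L[1][1] = √(9) = 3.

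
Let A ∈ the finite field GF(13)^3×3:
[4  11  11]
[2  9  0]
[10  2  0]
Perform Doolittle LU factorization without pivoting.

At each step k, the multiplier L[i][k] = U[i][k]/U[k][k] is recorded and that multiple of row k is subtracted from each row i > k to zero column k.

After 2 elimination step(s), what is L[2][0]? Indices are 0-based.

L[2][0] = 9

k=0: U[0][0]=4
  eliminate (1,0): mult=7, new row 1: (0, 10, 1); set L[1][0]=7
  eliminate (2,0): mult=9, new row 2: (0, 7, 5); set L[2][0]=9
k=1: U[1][1]=10
  eliminate (2,1): mult=2, new row 2: (0, 0, 3); set L[2][1]=2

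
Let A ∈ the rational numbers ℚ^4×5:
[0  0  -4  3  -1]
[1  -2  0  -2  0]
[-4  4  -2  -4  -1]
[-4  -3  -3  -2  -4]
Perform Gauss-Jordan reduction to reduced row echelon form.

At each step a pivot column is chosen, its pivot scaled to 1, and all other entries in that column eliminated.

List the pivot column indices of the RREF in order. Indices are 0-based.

pivot columns: 0, 1, 2, 3

[1] R0 <-> R1
[1] R0 /= 1  ⇒  (1, -2, 0, -2, 0)
     R2 -= -4·R0  ⇒  (0, -4, -2, -12, -1)
     R3 -= -4·R0  ⇒  (0, -11, -3, -10, -4)
[2] R1 <-> R2
[2] R1 /= -4  ⇒  (0, 1, 1/2, 3, 1/4)
     R0 -= -2·R1  ⇒  (1, 0, 1, 4, 1/2)
     R3 -= -11·R1  ⇒  (0, 0, 5/2, 23, -5/4)
[3] R2 /= -4  ⇒  (0, 0, 1, -3/4, 1/4)
     R0 -= 1·R2  ⇒  (1, 0, 0, 19/4, 1/4)
     R1 -= 1/2·R2  ⇒  (0, 1, 0, 27/8, 1/8)
     R3 -= 5/2·R2  ⇒  (0, 0, 0, 199/8, -15/8)
[4] R3 /= 199/8  ⇒  (0, 0, 0, 1, -15/199)
     R0 -= 19/4·R3  ⇒  (1, 0, 0, 0, 121/199)
     R1 -= 27/8·R3  ⇒  (0, 1, 0, 0, 151/398)
     R2 -= -3/4·R3  ⇒  (0, 0, 1, 0, 77/398)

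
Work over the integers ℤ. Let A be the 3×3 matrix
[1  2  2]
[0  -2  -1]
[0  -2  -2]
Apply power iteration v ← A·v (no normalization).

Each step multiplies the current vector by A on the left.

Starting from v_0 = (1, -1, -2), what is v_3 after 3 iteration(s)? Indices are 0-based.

v_3 = (-53, 48, 68)

v_0 = (1, -1, -2).
v_1 = A·v_0 = (-5, 4, 6).
v_2 = A·v_1 = (15, -14, -20).
v_3 = A·v_2 = (-53, 48, 68).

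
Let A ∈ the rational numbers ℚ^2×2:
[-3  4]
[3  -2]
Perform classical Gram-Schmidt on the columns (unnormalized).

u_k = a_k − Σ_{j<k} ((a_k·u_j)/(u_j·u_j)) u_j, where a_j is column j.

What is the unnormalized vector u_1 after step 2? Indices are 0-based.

u_1 = (1, 1)

Step 1: u_0 = a_0 = (-3, 3).
Step 2: u_1 = a_1 − (-1)·u_0 = (1, 1).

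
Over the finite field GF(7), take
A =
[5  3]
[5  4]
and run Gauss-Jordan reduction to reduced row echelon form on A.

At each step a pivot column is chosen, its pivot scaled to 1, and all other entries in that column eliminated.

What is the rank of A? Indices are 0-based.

rank = 2

[1] R0 /= 5  ⇒  (1, 2)
     R1 -= 5·R0  ⇒  (0, 1)
[2] R1 /= 1  ⇒  (0, 1)
     R0 -= 2·R1  ⇒  (1, 0)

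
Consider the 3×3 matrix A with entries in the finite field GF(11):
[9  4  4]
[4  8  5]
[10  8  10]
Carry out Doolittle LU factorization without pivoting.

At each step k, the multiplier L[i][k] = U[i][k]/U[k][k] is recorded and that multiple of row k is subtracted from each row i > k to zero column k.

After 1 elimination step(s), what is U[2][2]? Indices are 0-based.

U[2][2] = 8

Step 1: pivot at (0,0) is 9.
  row1 ← row1 − (9)·row0  ⇒  L[1][0]=9, U row1=(0, 5, 2)
  row2 ← row2 − (6)·row0  ⇒  L[2][0]=6, U row2=(0, 6, 8)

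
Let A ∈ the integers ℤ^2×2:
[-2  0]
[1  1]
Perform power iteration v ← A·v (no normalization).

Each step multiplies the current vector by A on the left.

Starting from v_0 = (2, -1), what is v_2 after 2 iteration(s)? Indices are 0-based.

v_0 = (2, -1).
v_1 = A·v_0 = (-4, 1).
v_2 = A·v_1 = (8, -3).

v_2 = (8, -3)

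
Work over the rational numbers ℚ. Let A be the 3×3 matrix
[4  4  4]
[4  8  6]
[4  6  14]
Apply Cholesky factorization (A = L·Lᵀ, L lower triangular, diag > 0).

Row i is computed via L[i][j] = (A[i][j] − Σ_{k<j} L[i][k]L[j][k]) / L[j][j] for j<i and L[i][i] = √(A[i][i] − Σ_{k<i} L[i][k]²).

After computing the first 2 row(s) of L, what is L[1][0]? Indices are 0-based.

L[1][0] = 2

Step 1: L[0][0] = √(4) = 2.
  L[1][0] = (4) / L[0][0] = 2.
Step 2: L[1][1] = √(4) = 2.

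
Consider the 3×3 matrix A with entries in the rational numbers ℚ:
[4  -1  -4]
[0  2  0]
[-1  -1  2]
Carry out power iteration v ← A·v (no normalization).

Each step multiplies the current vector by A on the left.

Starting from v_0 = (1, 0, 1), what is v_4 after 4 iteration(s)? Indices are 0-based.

v_4 = (-128, 0, 40)

v_0 = (1, 0, 1).
v_1 = A·v_0 = (0, 0, 1).
v_2 = A·v_1 = (-4, 0, 2).
v_3 = A·v_2 = (-24, 0, 8).
v_4 = A·v_3 = (-128, 0, 40).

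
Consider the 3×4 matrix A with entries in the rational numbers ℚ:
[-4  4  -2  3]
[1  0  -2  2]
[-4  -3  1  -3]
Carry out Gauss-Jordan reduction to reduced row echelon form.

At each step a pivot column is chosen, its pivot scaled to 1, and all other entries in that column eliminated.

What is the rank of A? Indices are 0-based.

rank = 3

pivot(0,0)=-4: scale R0 → (1, -1, 1/2, -3/4)
  clear (1,0): R1 −= (1)R0 → (0, 1, -5/2, 11/4)
  clear (2,0): R2 −= (-4)R0 → (0, -7, 3, -6)
pivot(1,1)=1: scale R1 → (0, 1, -5/2, 11/4)
  clear (0,1): R0 −= (-1)R1 → (1, 0, -2, 2)
  clear (2,1): R2 −= (-7)R1 → (0, 0, -29/2, 53/4)
pivot(2,2)=-29/2: scale R2 → (0, 0, 1, -53/58)
  clear (0,2): R0 −= (-2)R2 → (1, 0, 0, 5/29)
  clear (1,2): R1 −= (-5/2)R2 → (0, 1, 0, 27/58)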